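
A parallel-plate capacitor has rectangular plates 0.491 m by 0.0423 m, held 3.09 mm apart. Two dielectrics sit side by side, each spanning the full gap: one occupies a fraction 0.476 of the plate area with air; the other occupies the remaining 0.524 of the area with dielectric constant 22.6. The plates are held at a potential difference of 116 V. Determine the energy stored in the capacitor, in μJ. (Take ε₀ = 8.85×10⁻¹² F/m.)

A = 0.491 × 0.0423 m² = 2.08×10⁻² m².
Side-by-side slabs ⇒ two capacitors in parallel, each spanning the full gap.
C₁ = κ₁ε₀A₁/d = 1.00 × 8.85×10⁻¹² × 9.89×10⁻³ / 3.09×10⁻³ = 2.83×10⁻¹¹ F.
C₂ = κ₂ε₀A₂/d = 22.6 × 8.85×10⁻¹² × 1.09×10⁻² / 3.09×10⁻³ = 7.04×10⁻¹⁰ F.
C = C₁ + C₂ = 7.33×10⁻¹⁰ F.
U = ½CV² = ½ × 7.33×10⁻¹⁰ × (116)² = 4.93×10⁻⁶ J.

4.93 μJ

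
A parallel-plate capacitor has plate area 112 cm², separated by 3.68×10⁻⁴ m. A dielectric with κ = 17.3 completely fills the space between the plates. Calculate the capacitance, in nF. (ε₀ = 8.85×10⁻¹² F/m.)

A = 112 cm² = 1.12×10⁻² m².
C = κε₀A/d = 17.3 × 8.85×10⁻¹² × 1.12×10⁻² / 3.68×10⁻⁴ = 4.66×10⁻⁹ F.

4.66 nF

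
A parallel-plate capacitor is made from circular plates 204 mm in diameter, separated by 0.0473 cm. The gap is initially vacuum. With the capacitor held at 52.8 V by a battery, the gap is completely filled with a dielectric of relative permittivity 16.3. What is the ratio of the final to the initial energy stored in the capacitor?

Battery connected ⇒ V is held fixed.
C₂ = 16.3 C₁ and U = ½CV², so U₂/U₁ = C₂/C₁ = 16.3.

U₂/U₁ ≈ 16.3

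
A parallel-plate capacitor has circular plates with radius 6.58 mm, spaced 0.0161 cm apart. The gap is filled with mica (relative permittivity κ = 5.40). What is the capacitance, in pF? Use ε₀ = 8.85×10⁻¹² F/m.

40.4 pF

A = π(6.58 mm)² = 1.36×10⁻⁴ m².
C = κε₀A/d = 5.40 × 8.85×10⁻¹² × 1.36×10⁻⁴ / 1.61×10⁻⁴ = 4.04×10⁻¹¹ F.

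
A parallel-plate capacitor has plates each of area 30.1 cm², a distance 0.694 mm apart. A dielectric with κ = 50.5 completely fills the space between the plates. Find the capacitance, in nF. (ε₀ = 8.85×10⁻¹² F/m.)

A = 30.1 cm² = 3.01×10⁻³ m².
C = κε₀A/d = 50.5 × 8.85×10⁻¹² × 3.01×10⁻³ / 6.94×10⁻⁴ = 1.94×10⁻⁹ F.

C ≈ 1.94 nF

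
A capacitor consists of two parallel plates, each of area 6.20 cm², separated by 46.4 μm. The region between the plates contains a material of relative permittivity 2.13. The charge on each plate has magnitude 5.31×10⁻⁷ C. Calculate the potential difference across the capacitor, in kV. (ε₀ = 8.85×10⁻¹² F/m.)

V ≈ 2.11 kV

A = 6.20 cm² = 6.20×10⁻⁴ m².
C = κε₀A/d = 2.13 × 8.85×10⁻¹² × 6.20×10⁻⁴ / 4.64×10⁻⁵ = 2.52×10⁻¹⁰ F.
V = Q/C = 5.31×10⁻⁷ / 2.52×10⁻¹⁰ = 2.11×10³ V.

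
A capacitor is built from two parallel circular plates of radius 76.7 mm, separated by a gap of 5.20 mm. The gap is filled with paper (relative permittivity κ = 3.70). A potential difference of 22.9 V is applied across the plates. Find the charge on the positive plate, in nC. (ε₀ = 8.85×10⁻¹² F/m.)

Q ≈ 2.67 nC

A = π(76.7 mm)² = 1.85×10⁻² m².
C = κε₀A/d = 3.70 × 8.85×10⁻¹² × 1.85×10⁻² / 5.20×10⁻³ = 1.16×10⁻¹⁰ F.
Q = CV = 1.16×10⁻¹⁰ × 22.9 = 2.67×10⁻⁹ C.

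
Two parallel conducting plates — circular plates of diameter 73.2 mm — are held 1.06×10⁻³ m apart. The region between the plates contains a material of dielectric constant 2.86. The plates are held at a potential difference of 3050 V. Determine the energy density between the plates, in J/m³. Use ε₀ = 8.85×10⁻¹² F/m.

u ≈ 105 J/m³

E = V/d = 3050 / 1.06×10⁻³ = 2.88×10⁶ V/m.
u = ½κε₀E² = ½ × 2.86 × 8.85×10⁻¹² × (2.88×10⁶)² = 1.05×10² J/m³.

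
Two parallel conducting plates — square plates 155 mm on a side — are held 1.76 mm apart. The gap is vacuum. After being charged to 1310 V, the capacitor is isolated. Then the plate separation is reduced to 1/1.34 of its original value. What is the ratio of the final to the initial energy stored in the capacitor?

Isolated ⇒ Q is held fixed.
C₂ = 1.34 C₁ and U = Q²/(2C), so U₂/U₁ = C₁/C₂ = 0.746.

0.746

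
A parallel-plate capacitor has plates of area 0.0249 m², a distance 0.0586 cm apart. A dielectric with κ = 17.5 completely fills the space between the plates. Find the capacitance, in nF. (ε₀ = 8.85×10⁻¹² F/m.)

C ≈ 6.58 nF

C = κε₀A/d = 17.5 × 8.85×10⁻¹² × 2.49×10⁻² / 5.86×10⁻⁴ = 6.58×10⁻⁹ F.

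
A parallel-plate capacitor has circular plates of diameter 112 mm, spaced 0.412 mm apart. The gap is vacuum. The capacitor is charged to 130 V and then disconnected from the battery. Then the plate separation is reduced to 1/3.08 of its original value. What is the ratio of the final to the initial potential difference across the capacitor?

Isolated ⇒ Q is held fixed.
C₂ = 3.08 C₁ and V = Q/C, so V₂/V₁ = C₁/C₂ = 0.325.

0.325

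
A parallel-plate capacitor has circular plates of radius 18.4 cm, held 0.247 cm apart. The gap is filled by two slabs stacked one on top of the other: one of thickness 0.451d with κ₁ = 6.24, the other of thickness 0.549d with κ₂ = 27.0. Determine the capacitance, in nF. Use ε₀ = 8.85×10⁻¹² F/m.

4.12 nF

A = π(18.4 cm)² = 0.106 m².
Stacked slabs ⇒ two capacitors in series, each with the full plate area.
C₁ = κ₁ε₀A/d₁ = 6.24 × 8.85×10⁻¹² × 0.106 / 1.11×10⁻³ = 5.27×10⁻⁹ F.
C₂ = κ₂ε₀A/d₂ = 27.0 × 8.85×10⁻¹² × 0.106 / 1.36×10⁻³ = 1.87×10⁻⁸ F.
C = (1/C₁ + 1/C₂)⁻¹ = 4.12×10⁻⁹ F.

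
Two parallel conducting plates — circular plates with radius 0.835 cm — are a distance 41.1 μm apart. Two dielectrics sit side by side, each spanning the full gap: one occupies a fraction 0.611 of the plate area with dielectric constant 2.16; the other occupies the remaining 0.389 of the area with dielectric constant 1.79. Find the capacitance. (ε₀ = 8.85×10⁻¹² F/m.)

C ≈ 95.1 pF

A = π(0.835 cm)² = 2.19×10⁻⁴ m².
Side-by-side slabs ⇒ two capacitors in parallel, each spanning the full gap.
C₁ = κ₁ε₀A₁/d = 2.16 × 8.85×10⁻¹² × 1.34×10⁻⁴ / 4.11×10⁻⁵ = 6.22×10⁻¹¹ F.
C₂ = κ₂ε₀A₂/d = 1.79 × 8.85×10⁻¹² × 8.52×10⁻⁵ / 4.11×10⁻⁵ = 3.28×10⁻¹¹ F.
C = C₁ + C₂ = 9.51×10⁻¹¹ F.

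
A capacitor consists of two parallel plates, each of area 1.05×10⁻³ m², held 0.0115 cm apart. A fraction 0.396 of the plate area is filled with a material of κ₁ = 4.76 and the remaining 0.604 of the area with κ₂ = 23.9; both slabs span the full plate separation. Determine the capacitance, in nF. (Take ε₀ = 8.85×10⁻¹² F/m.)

C ≈ 1.32 nF

Side-by-side slabs ⇒ two capacitors in parallel, each spanning the full gap.
C₁ = κ₁ε₀A₁/d = 4.76 × 8.85×10⁻¹² × 4.16×10⁻⁴ / 1.15×10⁻⁴ = 1.52×10⁻¹⁰ F.
C₂ = κ₂ε₀A₂/d = 23.9 × 8.85×10⁻¹² × 6.34×10⁻⁴ / 1.15×10⁻⁴ = 1.17×10⁻⁹ F.
C = C₁ + C₂ = 1.32×10⁻⁹ F.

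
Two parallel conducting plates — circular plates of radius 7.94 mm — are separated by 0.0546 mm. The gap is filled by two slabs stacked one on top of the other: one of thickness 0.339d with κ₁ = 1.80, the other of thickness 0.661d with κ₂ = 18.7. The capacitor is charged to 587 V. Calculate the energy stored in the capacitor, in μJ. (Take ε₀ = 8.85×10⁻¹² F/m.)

U ≈ 24.7 μJ

A = π(7.94 mm)² = 1.98×10⁻⁴ m².
Stacked slabs ⇒ two capacitors in series, each with the full plate area.
C₁ = κ₁ε₀A/d₁ = 1.80 × 8.85×10⁻¹² × 1.98×10⁻⁴ / 1.85×10⁻⁵ = 1.70×10⁻¹⁰ F.
C₂ = κ₂ε₀A/d₂ = 18.7 × 8.85×10⁻¹² × 1.98×10⁻⁴ / 3.61×10⁻⁵ = 9.08×10⁻¹⁰ F.
C = (1/C₁ + 1/C₂)⁻¹ = 1.44×10⁻¹⁰ F.
U = ½CV² = ½ × 1.44×10⁻¹⁰ × (587)² = 2.47×10⁻⁵ J.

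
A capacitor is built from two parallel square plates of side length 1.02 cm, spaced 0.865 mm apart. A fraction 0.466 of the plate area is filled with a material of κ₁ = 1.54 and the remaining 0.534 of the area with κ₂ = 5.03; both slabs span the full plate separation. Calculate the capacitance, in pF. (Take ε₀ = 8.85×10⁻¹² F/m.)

C ≈ 3.62 pF

A = (1.02 cm)² = 1.04×10⁻⁴ m².
Side-by-side slabs ⇒ two capacitors in parallel, each spanning the full gap.
C₁ = κ₁ε₀A₁/d = 1.54 × 8.85×10⁻¹² × 4.85×10⁻⁵ / 8.65×10⁻⁴ = 7.64×10⁻¹³ F.
C₂ = κ₂ε₀A₂/d = 5.03 × 8.85×10⁻¹² × 5.56×10⁻⁵ / 8.65×10⁻⁴ = 2.86×10⁻¹² F.
C = C₁ + C₂ = 3.62×10⁻¹² F.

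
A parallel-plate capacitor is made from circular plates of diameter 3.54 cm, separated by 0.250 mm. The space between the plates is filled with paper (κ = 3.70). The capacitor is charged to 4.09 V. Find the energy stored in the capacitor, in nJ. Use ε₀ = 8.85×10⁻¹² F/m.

U ≈ 1.08 nJ

A = π(3.54/2 cm)² = 9.84×10⁻⁴ m².
C = κε₀A/d = 3.70 × 8.85×10⁻¹² × 9.84×10⁻⁴ / 2.50×10⁻⁴ = 1.29×10⁻¹⁰ F.
U = ½CV² = ½ × 1.29×10⁻¹⁰ × (4.09)² = 1.08×10⁻⁹ J.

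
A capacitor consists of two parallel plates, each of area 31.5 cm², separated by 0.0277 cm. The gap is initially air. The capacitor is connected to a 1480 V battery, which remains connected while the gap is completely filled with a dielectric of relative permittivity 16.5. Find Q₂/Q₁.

Battery connected ⇒ V is held fixed.
C₂ = 16.5 C₁ and Q = CV, so Q₂/Q₁ = C₂/C₁ = 16.5.

16.5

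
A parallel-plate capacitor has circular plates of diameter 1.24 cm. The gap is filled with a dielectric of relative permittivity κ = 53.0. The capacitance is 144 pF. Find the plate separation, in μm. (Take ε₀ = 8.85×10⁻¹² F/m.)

393 μm

A = π(1.24/2 cm)² = 1.21×10⁻⁴ m².
d = κε₀A/C = 53.0 × 8.85×10⁻¹² × 1.21×10⁻⁴ / 1.44×10⁻¹⁰ = 3.93×10⁻⁴ m.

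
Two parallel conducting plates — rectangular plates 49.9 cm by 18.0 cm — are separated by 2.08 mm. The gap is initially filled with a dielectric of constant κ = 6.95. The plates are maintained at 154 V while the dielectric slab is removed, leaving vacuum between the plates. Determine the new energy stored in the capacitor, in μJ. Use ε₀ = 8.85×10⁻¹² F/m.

U ≈ 4.53 μJ

A = 49.9 × 18.0 cm² = 8.98×10⁻² m².
Initially C₁ = κε₀A/d = 6.95 × 8.85×10⁻¹² × 8.98×10⁻² / 2.08×10⁻³ = 2.66×10⁻⁹ F.
U₁ = 3.15×10⁻⁵ J.
Battery connected ⇒ V is held fixed. C₂ = 0.144 C₁ and U = ½CV², so U₂/U₁ = C₂/C₁ = 0.144.
U₂ = 0.144 × 3.15×10⁻⁵ = 4.53×10⁻⁶ J.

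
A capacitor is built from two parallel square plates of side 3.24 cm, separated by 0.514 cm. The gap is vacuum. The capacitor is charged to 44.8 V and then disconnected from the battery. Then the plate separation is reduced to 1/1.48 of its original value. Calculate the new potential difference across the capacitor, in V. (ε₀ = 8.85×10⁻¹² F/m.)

V ≈ 30.3 V

A = (3.24 cm)² = 1.05×10⁻³ m².
Initially C₁ = ε₀A/d = 8.85×10⁻¹² × 1.05×10⁻³ / 5.14×10⁻³ = 1.81×10⁻¹² F.
V₁ = 44.8 V.
Isolated ⇒ Q is held fixed. C₂ = 1.48 C₁ and V = Q/C, so V₂/V₁ = C₁/C₂ = 0.676.
V₂ = 0.676 × 44.8 = 30.3 V.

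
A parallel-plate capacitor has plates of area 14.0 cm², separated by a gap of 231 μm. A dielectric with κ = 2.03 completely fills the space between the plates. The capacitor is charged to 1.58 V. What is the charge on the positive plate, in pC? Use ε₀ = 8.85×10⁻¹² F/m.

A = 14.0 cm² = 1.40×10⁻³ m².
C = κε₀A/d = 2.03 × 8.85×10⁻¹² × 1.40×10⁻³ / 2.31×10⁻⁴ = 1.09×10⁻¹⁰ F.
Q = CV = 1.09×10⁻¹⁰ × 1.58 = 1.72×10⁻¹⁰ C.

172 pC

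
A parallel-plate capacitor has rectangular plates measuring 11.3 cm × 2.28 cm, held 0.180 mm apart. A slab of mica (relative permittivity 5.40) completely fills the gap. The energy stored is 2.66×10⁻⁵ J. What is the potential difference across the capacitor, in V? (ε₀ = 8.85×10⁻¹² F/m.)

V ≈ 279 V

A = 11.3 × 2.28 cm² = 2.58×10⁻³ m².
C = κε₀A/d = 5.40 × 8.85×10⁻¹² × 2.58×10⁻³ / 1.80×10⁻⁴ = 6.84×10⁻¹⁰ F.
V = √(2U/C) = √(2 × 2.66×10⁻⁵ / 6.84×10⁻¹⁰) = 2.79×10² V.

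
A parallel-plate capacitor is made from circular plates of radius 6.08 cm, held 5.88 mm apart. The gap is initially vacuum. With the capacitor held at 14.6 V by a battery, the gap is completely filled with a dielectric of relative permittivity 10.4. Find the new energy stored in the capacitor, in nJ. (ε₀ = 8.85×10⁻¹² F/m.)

A = π(6.08 cm)² = 1.16×10⁻² m².
Initially C₁ = ε₀A/d = 8.85×10⁻¹² × 1.16×10⁻² / 5.88×10⁻³ = 1.75×10⁻¹¹ F.
U₁ = 1.86×10⁻⁹ J.
Battery connected ⇒ V is held fixed. C₂ = 10.4 C₁ and U = ½CV², so U₂/U₁ = C₂/C₁ = 10.4.
U₂ = 10.4 × 1.86×10⁻⁹ = 1.94×10⁻⁸ J.

U ≈ 19.4 nJ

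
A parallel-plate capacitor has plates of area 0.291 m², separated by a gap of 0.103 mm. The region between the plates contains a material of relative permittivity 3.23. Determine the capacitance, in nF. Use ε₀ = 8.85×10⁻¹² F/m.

80.8 nF

C = κε₀A/d = 3.23 × 8.85×10⁻¹² × 0.291 / 1.03×10⁻⁴ = 8.08×10⁻⁸ F.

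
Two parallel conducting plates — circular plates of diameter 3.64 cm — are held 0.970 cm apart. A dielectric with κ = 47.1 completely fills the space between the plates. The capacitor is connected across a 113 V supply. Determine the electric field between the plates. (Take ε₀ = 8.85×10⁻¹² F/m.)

E = V/d = 113 / 9.70×10⁻³ = 1.16×10⁴ V/m.

11.6 kV/m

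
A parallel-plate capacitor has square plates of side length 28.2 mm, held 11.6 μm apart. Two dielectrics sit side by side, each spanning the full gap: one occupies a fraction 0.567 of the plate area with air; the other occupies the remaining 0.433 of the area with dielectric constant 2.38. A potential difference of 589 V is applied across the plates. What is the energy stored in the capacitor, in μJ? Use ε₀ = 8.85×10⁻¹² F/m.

U ≈ 168 μJ

A = (28.2 mm)² = 7.95×10⁻⁴ m².
Side-by-side slabs ⇒ two capacitors in parallel, each spanning the full gap.
C₁ = κ₁ε₀A₁/d = 1.00 × 8.85×10⁻¹² × 4.51×10⁻⁴ / 1.16×10⁻⁵ = 3.44×10⁻¹⁰ F.
C₂ = κ₂ε₀A₂/d = 2.38 × 8.85×10⁻¹² × 3.44×10⁻⁴ / 1.16×10⁻⁵ = 6.25×10⁻¹⁰ F.
C = C₁ + C₂ = 9.69×10⁻¹⁰ F.
U = ½CV² = ½ × 9.69×10⁻¹⁰ × (589)² = 1.68×10⁻⁴ J.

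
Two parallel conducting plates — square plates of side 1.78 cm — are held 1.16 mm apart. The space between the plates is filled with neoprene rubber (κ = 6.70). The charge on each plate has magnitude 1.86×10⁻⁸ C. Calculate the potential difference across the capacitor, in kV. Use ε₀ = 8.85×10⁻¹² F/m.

1.15 kV

A = (1.78 cm)² = 3.17×10⁻⁴ m².
C = κε₀A/d = 6.70 × 8.85×10⁻¹² × 3.17×10⁻⁴ / 1.16×10⁻³ = 1.62×10⁻¹¹ F.
V = Q/C = 1.86×10⁻⁸ / 1.62×10⁻¹¹ = 1.15×10³ V.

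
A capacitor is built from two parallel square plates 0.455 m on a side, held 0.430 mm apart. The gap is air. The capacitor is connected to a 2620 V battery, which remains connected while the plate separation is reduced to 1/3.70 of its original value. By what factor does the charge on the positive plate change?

Q₂/Q₁ ≈ 3.70

Battery connected ⇒ V is held fixed.
C₂ = 3.70 C₁ and Q = CV, so Q₂/Q₁ = C₂/C₁ = 3.70.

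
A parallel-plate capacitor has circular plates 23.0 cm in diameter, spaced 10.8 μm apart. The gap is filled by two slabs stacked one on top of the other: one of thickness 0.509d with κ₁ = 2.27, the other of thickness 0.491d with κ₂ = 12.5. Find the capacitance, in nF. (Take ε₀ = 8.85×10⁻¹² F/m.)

C ≈ 129 nF

A = π(23.0/2 cm)² = 4.15×10⁻² m².
Stacked slabs ⇒ two capacitors in series, each with the full plate area.
C₁ = κ₁ε₀A/d₁ = 2.27 × 8.85×10⁻¹² × 4.15×10⁻² / 5.50×10⁻⁶ = 1.52×10⁻⁷ F.
C₂ = κ₂ε₀A/d₂ = 12.5 × 8.85×10⁻¹² × 4.15×10⁻² / 5.30×10⁻⁶ = 8.67×10⁻⁷ F.
C = (1/C₁ + 1/C₂)⁻¹ = 1.29×10⁻⁷ F.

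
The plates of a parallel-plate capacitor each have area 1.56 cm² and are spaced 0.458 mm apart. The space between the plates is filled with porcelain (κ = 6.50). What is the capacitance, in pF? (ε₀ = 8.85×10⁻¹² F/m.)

A = 1.56 cm² = 1.56×10⁻⁴ m².
C = κε₀A/d = 6.50 × 8.85×10⁻¹² × 1.56×10⁻⁴ / 4.58×10⁻⁴ = 1.96×10⁻¹¹ F.

C ≈ 19.6 pF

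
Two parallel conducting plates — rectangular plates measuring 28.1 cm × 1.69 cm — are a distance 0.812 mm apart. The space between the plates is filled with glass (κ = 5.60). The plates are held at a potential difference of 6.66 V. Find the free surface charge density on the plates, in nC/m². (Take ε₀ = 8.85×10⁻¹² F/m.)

A = 28.1 × 1.69 cm² = 4.75×10⁻³ m².
C = κε₀A/d = 5.60 × 8.85×10⁻¹² × 4.75×10⁻³ / 8.12×10⁻⁴ = 2.90×10⁻¹⁰ F.
σ = Q/A = CV/A = 2.90×10⁻¹⁰ × 6.66 / 4.75×10⁻³ = 4.06×10⁻⁷ C/m².

σ ≈ 406 nC/m²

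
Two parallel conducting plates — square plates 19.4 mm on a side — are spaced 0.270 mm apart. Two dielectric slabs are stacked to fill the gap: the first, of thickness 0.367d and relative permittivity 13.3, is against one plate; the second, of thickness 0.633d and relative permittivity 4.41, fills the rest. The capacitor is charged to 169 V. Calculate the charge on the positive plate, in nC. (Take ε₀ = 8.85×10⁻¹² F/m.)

12.2 nC

A = (19.4 mm)² = 3.76×10⁻⁴ m².
Stacked slabs ⇒ two capacitors in series, each with the full plate area.
C₁ = κ₁ε₀A/d₁ = 13.3 × 8.85×10⁻¹² × 3.76×10⁻⁴ / 9.91×10⁻⁵ = 4.47×10⁻¹⁰ F.
C₂ = κ₂ε₀A/d₂ = 4.41 × 8.85×10⁻¹² × 3.76×10⁻⁴ / 1.71×10⁻⁴ = 8.59×10⁻¹¹ F.
C = (1/C₁ + 1/C₂)⁻¹ = 7.21×10⁻¹¹ F.
Q = CV = 7.21×10⁻¹¹ × 169 = 1.22×10⁻⁸ C.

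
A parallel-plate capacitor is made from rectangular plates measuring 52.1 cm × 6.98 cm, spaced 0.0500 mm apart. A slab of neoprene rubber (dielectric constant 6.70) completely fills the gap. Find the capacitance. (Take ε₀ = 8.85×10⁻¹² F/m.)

A = 52.1 × 6.98 cm² = 3.64×10⁻² m².
C = κε₀A/d = 6.70 × 8.85×10⁻¹² × 3.64×10⁻² / 5.00×10⁻⁵ = 4.31×10⁻⁸ F.

43.1 nF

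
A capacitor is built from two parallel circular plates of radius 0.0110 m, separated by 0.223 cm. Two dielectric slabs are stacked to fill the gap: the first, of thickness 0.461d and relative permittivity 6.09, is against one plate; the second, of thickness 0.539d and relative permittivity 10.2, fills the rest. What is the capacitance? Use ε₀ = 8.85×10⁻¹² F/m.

A = π(0.0110 m)² = 3.80×10⁻⁴ m².
Stacked slabs ⇒ two capacitors in series, each with the full plate area.
C₁ = κ₁ε₀A/d₁ = 6.09 × 8.85×10⁻¹² × 3.80×10⁻⁴ / 1.03×10⁻³ = 1.99×10⁻¹¹ F.
C₂ = κ₂ε₀A/d₂ = 10.2 × 8.85×10⁻¹² × 3.80×10⁻⁴ / 1.20×10⁻³ = 2.85×10⁻¹¹ F.
C = (1/C₁ + 1/C₂)⁻¹ = 1.17×10⁻¹¹ F.

C ≈ 11.7 pF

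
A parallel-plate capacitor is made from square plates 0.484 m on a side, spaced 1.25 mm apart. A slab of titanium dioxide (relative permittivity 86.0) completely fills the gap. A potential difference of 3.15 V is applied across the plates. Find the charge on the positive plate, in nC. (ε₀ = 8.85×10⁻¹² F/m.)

A = (0.484 m)² = 0.234 m².
C = κε₀A/d = 86.0 × 8.85×10⁻¹² × 0.234 / 1.25×10⁻³ = 1.43×10⁻⁷ F.
Q = CV = 1.43×10⁻⁷ × 3.15 = 4.49×10⁻⁷ C.

449 nC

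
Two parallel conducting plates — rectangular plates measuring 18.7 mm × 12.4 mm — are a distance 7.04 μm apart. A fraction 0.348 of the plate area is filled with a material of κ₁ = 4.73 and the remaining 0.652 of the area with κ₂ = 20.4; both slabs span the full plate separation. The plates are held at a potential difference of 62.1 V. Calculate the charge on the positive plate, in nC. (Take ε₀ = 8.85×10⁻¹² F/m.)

A = 18.7 × 12.4 mm² = 2.32×10⁻⁴ m².
Side-by-side slabs ⇒ two capacitors in parallel, each spanning the full gap.
C₁ = κ₁ε₀A₁/d = 4.73 × 8.85×10⁻¹² × 8.07×10⁻⁵ / 7.04×10⁻⁶ = 4.80×10⁻¹⁰ F.
C₂ = κ₂ε₀A₂/d = 20.4 × 8.85×10⁻¹² × 1.51×10⁻⁴ / 7.04×10⁻⁶ = 3.88×10⁻⁹ F.
C = C₁ + C₂ = 4.36×10⁻⁹ F.
Q = CV = 4.36×10⁻⁹ × 62.1 = 2.71×10⁻⁷ C.

271 nC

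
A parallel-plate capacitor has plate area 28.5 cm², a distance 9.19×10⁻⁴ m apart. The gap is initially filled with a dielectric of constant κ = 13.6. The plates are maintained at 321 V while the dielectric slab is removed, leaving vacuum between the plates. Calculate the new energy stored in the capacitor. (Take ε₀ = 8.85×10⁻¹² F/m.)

U ≈ 1.41 μJ

A = 28.5 cm² = 2.85×10⁻³ m².
Initially C₁ = κε₀A/d = 13.6 × 8.85×10⁻¹² × 2.85×10⁻³ / 9.19×10⁻⁴ = 3.73×10⁻¹⁰ F.
U₁ = 1.92×10⁻⁵ J.
Battery connected ⇒ V is held fixed. C₂ = 0.0735 C₁ and U = ½CV², so U₂/U₁ = C₂/C₁ = 0.0735.
U₂ = 0.0735 × 1.92×10⁻⁵ = 1.41×10⁻⁶ J.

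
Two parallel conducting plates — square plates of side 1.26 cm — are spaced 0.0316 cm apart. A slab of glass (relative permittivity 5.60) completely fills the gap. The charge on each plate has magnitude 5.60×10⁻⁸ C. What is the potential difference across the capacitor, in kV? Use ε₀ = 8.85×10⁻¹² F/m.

A = (1.26 cm)² = 1.59×10⁻⁴ m².
C = κε₀A/d = 5.60 × 8.85×10⁻¹² × 1.59×10⁻⁴ / 3.16×10⁻⁴ = 2.49×10⁻¹¹ F.
V = Q/C = 5.60×10⁻⁸ / 2.49×10⁻¹¹ = 2.25×10³ V.

2.25 kV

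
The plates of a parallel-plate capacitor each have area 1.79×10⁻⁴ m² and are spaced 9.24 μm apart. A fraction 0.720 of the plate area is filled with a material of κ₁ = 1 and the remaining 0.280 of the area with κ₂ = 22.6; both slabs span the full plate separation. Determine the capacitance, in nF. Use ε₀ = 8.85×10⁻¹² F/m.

Side-by-side slabs ⇒ two capacitors in parallel, each spanning the full gap.
C₁ = κ₁ε₀A₁/d = 1.00 × 8.85×10⁻¹² × 1.29×10⁻⁴ / 9.24×10⁻⁶ = 1.23×10⁻¹⁰ F.
C₂ = κ₂ε₀A₂/d = 22.6 × 8.85×10⁻¹² × 5.01×10⁻⁵ / 9.24×10⁻⁶ = 1.08×10⁻⁹ F.
C = C₁ + C₂ = 1.21×10⁻⁹ F.

1.21 nF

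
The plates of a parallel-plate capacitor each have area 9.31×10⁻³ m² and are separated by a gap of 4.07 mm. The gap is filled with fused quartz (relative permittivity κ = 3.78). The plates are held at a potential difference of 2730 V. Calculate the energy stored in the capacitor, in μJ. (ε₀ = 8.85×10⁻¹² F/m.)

C = κε₀A/d = 3.78 × 8.85×10⁻¹² × 9.31×10⁻³ / 4.07×10⁻³ = 7.65×10⁻¹¹ F.
U = ½CV² = ½ × 7.65×10⁻¹¹ × (2730)² = 2.85×10⁻⁴ J.

285 μJ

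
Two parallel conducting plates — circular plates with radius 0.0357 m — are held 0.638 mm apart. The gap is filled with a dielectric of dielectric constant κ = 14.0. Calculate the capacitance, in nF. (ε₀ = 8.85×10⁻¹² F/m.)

C ≈ 0.778 nF

A = π(0.0357 m)² = 4.00×10⁻³ m².
C = κε₀A/d = 14.0 × 8.85×10⁻¹² × 4.00×10⁻³ / 6.38×10⁻⁴ = 7.78×10⁻¹⁰ F.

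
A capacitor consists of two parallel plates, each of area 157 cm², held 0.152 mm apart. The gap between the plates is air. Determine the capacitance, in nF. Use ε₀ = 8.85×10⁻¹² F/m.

A = 157 cm² = 1.57×10⁻² m².
C = ε₀A/d = 8.85×10⁻¹² × 1.57×10⁻² / 1.52×10⁻⁴ = 9.14×10⁻¹⁰ F.

C ≈ 0.914 nF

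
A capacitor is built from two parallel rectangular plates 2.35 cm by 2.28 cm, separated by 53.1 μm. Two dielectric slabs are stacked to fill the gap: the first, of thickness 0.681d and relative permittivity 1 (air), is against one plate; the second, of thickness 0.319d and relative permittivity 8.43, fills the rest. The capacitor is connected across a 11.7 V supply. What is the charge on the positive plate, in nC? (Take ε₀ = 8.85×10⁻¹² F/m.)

A = 2.35 × 2.28 cm² = 5.36×10⁻⁴ m².
Stacked slabs ⇒ two capacitors in series, each with the full plate area.
C₁ = κ₁ε₀A/d₁ = 1.00 × 8.85×10⁻¹² × 5.36×10⁻⁴ / 3.62×10⁻⁵ = 1.31×10⁻¹⁰ F.
C₂ = κ₂ε₀A/d₂ = 8.43 × 8.85×10⁻¹² × 5.36×10⁻⁴ / 1.69×10⁻⁵ = 2.36×10⁻⁹ F.
C = (1/C₁ + 1/C₂)⁻¹ = 1.24×10⁻¹⁰ F.
Q = CV = 1.24×10⁻¹⁰ × 11.7 = 1.45×10⁻⁹ C.

Q ≈ 1.45 nC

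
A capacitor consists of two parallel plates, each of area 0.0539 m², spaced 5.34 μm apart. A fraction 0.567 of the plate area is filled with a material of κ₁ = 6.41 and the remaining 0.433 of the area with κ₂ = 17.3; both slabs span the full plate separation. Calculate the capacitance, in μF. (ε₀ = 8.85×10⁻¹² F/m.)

0.994 μF

Side-by-side slabs ⇒ two capacitors in parallel, each spanning the full gap.
C₁ = κ₁ε₀A₁/d = 6.41 × 8.85×10⁻¹² × 3.06×10⁻² / 5.34×10⁻⁶ = 3.25×10⁻⁷ F.
C₂ = κ₂ε₀A₂/d = 17.3 × 8.85×10⁻¹² × 2.33×10⁻² / 5.34×10⁻⁶ = 6.69×10⁻⁷ F.
C = C₁ + C₂ = 9.94×10⁻⁷ F.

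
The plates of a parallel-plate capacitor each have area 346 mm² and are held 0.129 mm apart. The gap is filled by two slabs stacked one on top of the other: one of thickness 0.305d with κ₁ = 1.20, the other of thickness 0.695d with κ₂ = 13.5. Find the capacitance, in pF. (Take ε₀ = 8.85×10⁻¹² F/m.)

A = 346 mm² = 3.46×10⁻⁴ m².
Stacked slabs ⇒ two capacitors in series, each with the full plate area.
C₁ = κ₁ε₀A/d₁ = 1.20 × 8.85×10⁻¹² × 3.46×10⁻⁴ / 3.93×10⁻⁵ = 9.34×10⁻¹¹ F.
C₂ = κ₂ε₀A/d₂ = 13.5 × 8.85×10⁻¹² × 3.46×10⁻⁴ / 8.97×10⁻⁵ = 4.61×10⁻¹⁰ F.
C = (1/C₁ + 1/C₂)⁻¹ = 7.77×10⁻¹¹ F.

77.7 pF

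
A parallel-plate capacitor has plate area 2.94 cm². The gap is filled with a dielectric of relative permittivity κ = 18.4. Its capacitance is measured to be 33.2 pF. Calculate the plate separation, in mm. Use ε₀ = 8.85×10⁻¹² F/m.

1.44 mm

A = 2.94 cm² = 2.94×10⁻⁴ m².
d = κε₀A/C = 18.4 × 8.85×10⁻¹² × 2.94×10⁻⁴ / 3.32×10⁻¹¹ = 1.44×10⁻³ m.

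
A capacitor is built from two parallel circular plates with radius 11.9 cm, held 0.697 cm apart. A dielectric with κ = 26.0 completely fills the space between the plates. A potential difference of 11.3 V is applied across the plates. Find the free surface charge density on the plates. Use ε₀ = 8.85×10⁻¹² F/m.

373 nC/m²

A = π(11.9 cm)² = 4.45×10⁻² m².
C = κε₀A/d = 26.0 × 8.85×10⁻¹² × 4.45×10⁻² / 6.97×10⁻³ = 1.47×10⁻⁹ F.
σ = Q/A = CV/A = 1.47×10⁻⁹ × 11.3 / 4.45×10⁻² = 3.73×10⁻⁷ C/m².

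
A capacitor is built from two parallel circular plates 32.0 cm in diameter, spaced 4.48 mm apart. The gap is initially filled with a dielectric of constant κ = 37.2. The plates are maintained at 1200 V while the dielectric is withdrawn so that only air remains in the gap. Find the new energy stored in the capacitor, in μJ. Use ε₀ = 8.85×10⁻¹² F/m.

A = π(32.0/2 cm)² = 8.04×10⁻² m².
Initially C₁ = κε₀A/d = 37.2 × 8.85×10⁻¹² × 8.04×10⁻² / 4.48×10⁻³ = 5.91×10⁻⁹ F.
U₁ = 4.26×10⁻³ J.
Battery connected ⇒ V is held fixed. C₂ = 0.0269 C₁ and U = ½CV², so U₂/U₁ = C₂/C₁ = 0.0269.
U₂ = 0.0269 × 4.26×10⁻³ = 1.14×10⁻⁴ J.

114 μJ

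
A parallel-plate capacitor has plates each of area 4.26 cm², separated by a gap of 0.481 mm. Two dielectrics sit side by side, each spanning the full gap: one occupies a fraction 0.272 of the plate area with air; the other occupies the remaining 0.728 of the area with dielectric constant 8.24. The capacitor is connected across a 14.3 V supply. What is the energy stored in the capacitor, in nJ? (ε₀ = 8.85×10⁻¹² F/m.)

A = 4.26 cm² = 4.26×10⁻⁴ m².
Side-by-side slabs ⇒ two capacitors in parallel, each spanning the full gap.
C₁ = κ₁ε₀A₁/d = 1.00 × 8.85×10⁻¹² × 1.16×10⁻⁴ / 4.81×10⁻⁴ = 2.13×10⁻¹² F.
C₂ = κ₂ε₀A₂/d = 8.24 × 8.85×10⁻¹² × 3.10×10⁻⁴ / 4.81×10⁻⁴ = 4.70×10⁻¹¹ F.
C = C₁ + C₂ = 4.92×10⁻¹¹ F.
U = ½CV² = ½ × 4.92×10⁻¹¹ × (14.3)² = 5.03×10⁻⁹ J.

U ≈ 5.03 nJ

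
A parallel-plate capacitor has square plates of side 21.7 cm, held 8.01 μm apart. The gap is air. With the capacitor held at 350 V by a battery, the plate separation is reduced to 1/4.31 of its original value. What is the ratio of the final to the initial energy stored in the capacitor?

4.31

Battery connected ⇒ V is held fixed.
C₂ = 4.31 C₁ and U = ½CV², so U₂/U₁ = C₂/C₁ = 4.31.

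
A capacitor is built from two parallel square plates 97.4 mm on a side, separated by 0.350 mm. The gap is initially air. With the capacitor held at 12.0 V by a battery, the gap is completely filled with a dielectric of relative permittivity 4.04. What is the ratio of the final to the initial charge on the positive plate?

Battery connected ⇒ V is held fixed.
C₂ = 4.04 C₁ and Q = CV, so Q₂/Q₁ = C₂/C₁ = 4.04.

4.04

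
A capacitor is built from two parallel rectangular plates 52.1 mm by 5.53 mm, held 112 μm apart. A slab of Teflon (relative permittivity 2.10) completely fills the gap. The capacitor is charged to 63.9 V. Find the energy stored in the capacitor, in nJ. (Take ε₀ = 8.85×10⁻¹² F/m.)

97.6 nJ

A = 52.1 × 5.53 mm² = 2.88×10⁻⁴ m².
C = κε₀A/d = 2.10 × 8.85×10⁻¹² × 2.88×10⁻⁴ / 1.12×10⁻⁴ = 4.78×10⁻¹¹ F.
U = ½CV² = ½ × 4.78×10⁻¹¹ × (63.9)² = 9.76×10⁻⁸ J.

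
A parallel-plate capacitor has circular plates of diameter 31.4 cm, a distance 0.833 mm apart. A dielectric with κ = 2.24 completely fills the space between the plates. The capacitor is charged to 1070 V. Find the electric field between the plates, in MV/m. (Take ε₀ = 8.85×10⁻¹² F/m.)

E ≈ 1.28 MV/m

E = V/d = 1070 / 8.33×10⁻⁴ = 1.28×10⁶ V/m.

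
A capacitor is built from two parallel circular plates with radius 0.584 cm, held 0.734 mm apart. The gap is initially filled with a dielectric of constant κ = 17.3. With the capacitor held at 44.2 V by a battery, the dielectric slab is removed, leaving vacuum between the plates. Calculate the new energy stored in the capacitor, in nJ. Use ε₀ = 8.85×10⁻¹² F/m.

1.26 nJ

A = π(0.584 cm)² = 1.07×10⁻⁴ m².
Initially C₁ = κε₀A/d = 17.3 × 8.85×10⁻¹² × 1.07×10⁻⁴ / 7.34×10⁻⁴ = 2.23×10⁻¹¹ F.
U₁ = 2.18×10⁻⁸ J.
Battery connected ⇒ V is held fixed. C₂ = 0.0578 C₁ and U = ½CV², so U₂/U₁ = C₂/C₁ = 0.0578.
U₂ = 0.0578 × 2.18×10⁻⁸ = 1.26×10⁻⁹ J.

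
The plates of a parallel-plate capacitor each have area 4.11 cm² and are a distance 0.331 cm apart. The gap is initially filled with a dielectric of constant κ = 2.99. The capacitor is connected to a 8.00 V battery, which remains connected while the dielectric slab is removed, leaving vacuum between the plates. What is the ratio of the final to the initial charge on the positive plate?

Battery connected ⇒ V is held fixed.
C₂ = 0.334 C₁ and Q = CV, so Q₂/Q₁ = C₂/C₁ = 0.334.

Q₂/Q₁ ≈ 0.334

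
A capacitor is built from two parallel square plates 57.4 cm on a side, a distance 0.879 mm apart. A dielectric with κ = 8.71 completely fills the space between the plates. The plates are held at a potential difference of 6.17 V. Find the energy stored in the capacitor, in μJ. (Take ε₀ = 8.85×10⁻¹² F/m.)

U ≈ 0.550 μJ

A = (57.4 cm)² = 0.329 m².
C = κε₀A/d = 8.71 × 8.85×10⁻¹² × 0.329 / 8.79×10⁻⁴ = 2.89×10⁻⁸ F.
U = ½CV² = ½ × 2.89×10⁻⁸ × (6.17)² = 5.50×10⁻⁷ J.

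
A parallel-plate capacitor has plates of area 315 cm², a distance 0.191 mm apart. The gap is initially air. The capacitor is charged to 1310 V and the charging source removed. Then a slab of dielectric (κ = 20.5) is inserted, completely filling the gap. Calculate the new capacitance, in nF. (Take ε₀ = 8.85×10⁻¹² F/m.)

A = 315 cm² = 3.15×10⁻² m².
Initially C₁ = ε₀A/d = 8.85×10⁻¹² × 3.15×10⁻² / 1.91×10⁻⁴ = 1.46×10⁻⁹ F.
C = κε₀A/d scales with κ, so C₂/C₁ = κ = 20.5.
C₂ = 20.5 × 1.46×10⁻⁹ = 2.99×10⁻⁸ F.

29.9 nF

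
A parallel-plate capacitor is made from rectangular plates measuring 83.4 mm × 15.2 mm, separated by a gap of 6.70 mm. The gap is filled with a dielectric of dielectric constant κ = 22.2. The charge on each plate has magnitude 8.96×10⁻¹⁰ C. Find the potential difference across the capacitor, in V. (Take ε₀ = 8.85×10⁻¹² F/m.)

V ≈ 24.1 V

A = 83.4 × 15.2 mm² = 1.27×10⁻³ m².
C = κε₀A/d = 22.2 × 8.85×10⁻¹² × 1.27×10⁻³ / 6.70×10⁻³ = 3.72×10⁻¹¹ F.
V = Q/C = 8.96×10⁻¹⁰ / 3.72×10⁻¹¹ = 24.1 V.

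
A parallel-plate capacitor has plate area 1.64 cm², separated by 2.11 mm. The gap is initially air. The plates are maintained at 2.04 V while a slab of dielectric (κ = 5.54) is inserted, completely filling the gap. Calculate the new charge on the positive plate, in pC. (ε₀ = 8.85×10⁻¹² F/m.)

A = 1.64 cm² = 1.64×10⁻⁴ m².
Initially C₁ = ε₀A/d = 8.85×10⁻¹² × 1.64×10⁻⁴ / 2.11×10⁻³ = 6.88×10⁻¹³ F.
Q₁ = 1.40×10⁻¹² C.
Battery connected ⇒ V is held fixed. C₂ = 5.54 C₁ and Q = CV, so Q₂/Q₁ = C₂/C₁ = 5.54.
Q₂ = 5.54 × 1.40×10⁻¹² = 7.77×10⁻¹² C.

7.77 pC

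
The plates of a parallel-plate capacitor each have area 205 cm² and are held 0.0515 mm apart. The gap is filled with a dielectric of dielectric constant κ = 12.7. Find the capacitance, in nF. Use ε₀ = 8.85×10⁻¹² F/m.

A = 205 cm² = 2.05×10⁻² m².
C = κε₀A/d = 12.7 × 8.85×10⁻¹² × 2.05×10⁻² / 5.15×10⁻⁵ = 4.47×10⁻⁸ F.

44.7 nF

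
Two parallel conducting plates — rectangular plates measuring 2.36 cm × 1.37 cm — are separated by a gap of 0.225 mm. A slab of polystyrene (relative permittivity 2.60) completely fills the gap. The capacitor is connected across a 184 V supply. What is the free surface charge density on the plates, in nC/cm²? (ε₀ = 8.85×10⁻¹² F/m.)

σ ≈ 1.88 nC/cm²

A = 2.36 × 1.37 cm² = 3.23×10⁻⁴ m².
C = κε₀A/d = 2.60 × 8.85×10⁻¹² × 3.23×10⁻⁴ / 2.25×10⁻⁴ = 3.31×10⁻¹¹ F.
σ = Q/A = CV/A = 3.31×10⁻¹¹ × 184 / 3.23×10⁻⁴ = 1.88×10⁻⁵ C/m².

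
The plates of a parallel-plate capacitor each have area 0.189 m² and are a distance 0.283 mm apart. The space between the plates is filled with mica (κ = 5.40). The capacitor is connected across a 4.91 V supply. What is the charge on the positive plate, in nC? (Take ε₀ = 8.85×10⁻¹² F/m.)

C = κε₀A/d = 5.40 × 8.85×10⁻¹² × 0.189 / 2.83×10⁻⁴ = 3.19×10⁻⁸ F.
Q = CV = 3.19×10⁻⁸ × 4.91 = 1.57×10⁻⁷ C.

Q ≈ 157 nC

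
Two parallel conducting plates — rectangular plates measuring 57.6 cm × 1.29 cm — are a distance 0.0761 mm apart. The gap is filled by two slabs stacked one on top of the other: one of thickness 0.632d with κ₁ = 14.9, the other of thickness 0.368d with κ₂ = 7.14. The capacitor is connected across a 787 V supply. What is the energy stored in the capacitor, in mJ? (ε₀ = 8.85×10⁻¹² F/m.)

2.85 mJ

A = 57.6 × 1.29 cm² = 7.43×10⁻³ m².
Stacked slabs ⇒ two capacitors in series, each with the full plate area.
C₁ = κ₁ε₀A/d₁ = 14.9 × 8.85×10⁻¹² × 7.43×10⁻³ / 4.81×10⁻⁵ = 2.04×10⁻⁸ F.
C₂ = κ₂ε₀A/d₂ = 7.14 × 8.85×10⁻¹² × 7.43×10⁻³ / 2.80×10⁻⁵ = 1.68×10⁻⁸ F.
C = (1/C₁ + 1/C₂)⁻¹ = 9.20×10⁻⁹ F.
U = ½CV² = ½ × 9.20×10⁻⁹ × (787)² = 2.85×10⁻³ J.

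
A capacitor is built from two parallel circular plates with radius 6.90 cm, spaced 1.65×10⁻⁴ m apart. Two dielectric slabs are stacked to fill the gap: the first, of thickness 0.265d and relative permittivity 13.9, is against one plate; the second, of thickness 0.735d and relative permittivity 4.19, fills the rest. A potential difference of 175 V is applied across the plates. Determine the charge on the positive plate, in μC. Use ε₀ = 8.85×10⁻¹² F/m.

Q ≈ 0.722 μC

A = π(6.90 cm)² = 1.50×10⁻² m².
Stacked slabs ⇒ two capacitors in series, each with the full plate area.
C₁ = κ₁ε₀A/d₁ = 13.9 × 8.85×10⁻¹² × 1.50×10⁻² / 4.37×10⁻⁵ = 4.21×10⁻⁸ F.
C₂ = κ₂ε₀A/d₂ = 4.19 × 8.85×10⁻¹² × 1.50×10⁻² / 1.21×10⁻⁴ = 4.57×10⁻⁹ F.
C = (1/C₁ + 1/C₂)⁻¹ = 4.13×10⁻⁹ F.
Q = CV = 4.13×10⁻⁹ × 175 = 7.22×10⁻⁷ C.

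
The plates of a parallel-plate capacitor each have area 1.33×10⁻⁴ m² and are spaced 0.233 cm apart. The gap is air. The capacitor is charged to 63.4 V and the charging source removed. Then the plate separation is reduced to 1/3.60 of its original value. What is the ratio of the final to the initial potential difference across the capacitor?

V₂/V₁ ≈ 0.278

Isolated ⇒ Q is held fixed.
C₂ = 3.60 C₁ and V = Q/C, so V₂/V₁ = C₁/C₂ = 0.278.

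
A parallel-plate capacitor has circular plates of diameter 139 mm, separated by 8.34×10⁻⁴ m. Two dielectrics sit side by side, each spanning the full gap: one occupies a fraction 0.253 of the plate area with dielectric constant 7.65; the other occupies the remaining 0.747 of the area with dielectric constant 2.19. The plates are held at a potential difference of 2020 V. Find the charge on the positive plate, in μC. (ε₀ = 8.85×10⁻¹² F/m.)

1.16 μC

A = π(139/2 mm)² = 1.52×10⁻² m².
Side-by-side slabs ⇒ two capacitors in parallel, each spanning the full gap.
C₁ = κ₁ε₀A₁/d = 7.65 × 8.85×10⁻¹² × 3.84×10⁻³ / 8.34×10⁻⁴ = 3.12×10⁻¹⁰ F.
C₂ = κ₂ε₀A₂/d = 2.19 × 8.85×10⁻¹² × 1.13×10⁻² / 8.34×10⁻⁴ = 2.63×10⁻¹⁰ F.
C = C₁ + C₂ = 5.75×10⁻¹⁰ F.
Q = CV = 5.75×10⁻¹⁰ × 2020 = 1.16×10⁻⁶ C.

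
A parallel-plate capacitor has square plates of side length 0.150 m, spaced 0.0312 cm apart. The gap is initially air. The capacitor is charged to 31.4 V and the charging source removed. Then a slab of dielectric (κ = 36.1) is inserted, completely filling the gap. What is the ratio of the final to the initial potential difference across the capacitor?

V₂/V₁ ≈ 0.0277

Isolated ⇒ Q is held fixed.
C₂ = 36.1 C₁ and V = Q/C, so V₂/V₁ = C₁/C₂ = 0.0277.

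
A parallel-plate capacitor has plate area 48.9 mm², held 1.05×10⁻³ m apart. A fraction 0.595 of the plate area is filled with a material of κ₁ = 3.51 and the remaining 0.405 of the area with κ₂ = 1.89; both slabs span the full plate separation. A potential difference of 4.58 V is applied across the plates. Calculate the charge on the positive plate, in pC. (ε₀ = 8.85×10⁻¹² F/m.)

A = 48.9 mm² = 4.89×10⁻⁵ m².
Side-by-side slabs ⇒ two capacitors in parallel, each spanning the full gap.
C₁ = κ₁ε₀A₁/d = 3.51 × 8.85×10⁻¹² × 2.91×10⁻⁵ / 1.05×10⁻³ = 8.61×10⁻¹³ F.
C₂ = κ₂ε₀A₂/d = 1.89 × 8.85×10⁻¹² × 1.98×10⁻⁵ / 1.05×10⁻³ = 3.15×10⁻¹³ F.
C = C₁ + C₂ = 1.18×10⁻¹² F.
Q = CV = 1.18×10⁻¹² × 4.58 = 5.39×10⁻¹² C.

Q ≈ 5.39 pC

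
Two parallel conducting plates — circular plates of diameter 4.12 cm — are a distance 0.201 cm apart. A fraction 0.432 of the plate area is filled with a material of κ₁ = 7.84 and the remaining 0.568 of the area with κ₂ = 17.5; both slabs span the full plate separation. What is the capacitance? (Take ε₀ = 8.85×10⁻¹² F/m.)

C ≈ 78.2 pF

A = π(4.12/2 cm)² = 1.33×10⁻³ m².
Side-by-side slabs ⇒ two capacitors in parallel, each spanning the full gap.
C₁ = κ₁ε₀A₁/d = 7.84 × 8.85×10⁻¹² × 5.76×10⁻⁴ / 2.01×10⁻³ = 1.99×10⁻¹¹ F.
C₂ = κ₂ε₀A₂/d = 17.5 × 8.85×10⁻¹² × 7.57×10⁻⁴ / 2.01×10⁻³ = 5.83×10⁻¹¹ F.
C = C₁ + C₂ = 7.82×10⁻¹¹ F.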